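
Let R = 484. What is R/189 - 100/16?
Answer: -2789/756 ≈ -3.6892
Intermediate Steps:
R/189 - 100/16 = 484/189 - 100/16 = 484*(1/189) - 100*1/16 = 484/189 - 25/4 = -2789/756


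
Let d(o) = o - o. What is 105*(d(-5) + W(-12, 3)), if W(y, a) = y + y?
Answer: -2520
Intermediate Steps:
W(y, a) = 2*y
d(o) = 0
105*(d(-5) + W(-12, 3)) = 105*(0 + 2*(-12)) = 105*(0 - 24) = 105*(-24) = -2520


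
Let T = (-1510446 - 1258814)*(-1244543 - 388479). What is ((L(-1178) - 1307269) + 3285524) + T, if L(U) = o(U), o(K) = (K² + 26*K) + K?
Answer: 4522265837853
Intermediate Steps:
o(K) = K² + 27*K
L(U) = U*(27 + U)
T = 4522262503720 (T = -2769260*(-1633022) = 4522262503720)
((L(-1178) - 1307269) + 3285524) + T = ((-1178*(27 - 1178) - 1307269) + 3285524) + 4522262503720 = ((-1178*(-1151) - 1307269) + 3285524) + 4522262503720 = ((1355878 - 1307269) + 3285524) + 4522262503720 = (48609 + 3285524) + 4522262503720 = 3334133 + 4522262503720 = 4522265837853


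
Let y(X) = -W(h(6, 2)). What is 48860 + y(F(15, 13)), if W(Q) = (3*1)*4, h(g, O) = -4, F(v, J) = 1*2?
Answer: 48848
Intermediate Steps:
F(v, J) = 2
W(Q) = 12 (W(Q) = 3*4 = 12)
y(X) = -12 (y(X) = -1*12 = -12)
48860 + y(F(15, 13)) = 48860 - 12 = 48848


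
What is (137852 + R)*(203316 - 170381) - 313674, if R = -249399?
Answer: -3674114119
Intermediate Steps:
(137852 + R)*(203316 - 170381) - 313674 = (137852 - 249399)*(203316 - 170381) - 313674 = -111547*32935 - 313674 = -3673800445 - 313674 = -3674114119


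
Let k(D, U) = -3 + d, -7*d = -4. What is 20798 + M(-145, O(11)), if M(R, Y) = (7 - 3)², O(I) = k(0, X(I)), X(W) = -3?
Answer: 20814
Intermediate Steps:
d = 4/7 (d = -⅐*(-4) = 4/7 ≈ 0.57143)
k(D, U) = -17/7 (k(D, U) = -3 + 4/7 = -17/7)
O(I) = -17/7
M(R, Y) = 16 (M(R, Y) = 4² = 16)
20798 + M(-145, O(11)) = 20798 + 16 = 20814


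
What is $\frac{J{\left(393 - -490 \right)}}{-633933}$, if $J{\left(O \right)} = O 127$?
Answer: $- \frac{112141}{633933} \approx -0.1769$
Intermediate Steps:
$J{\left(O \right)} = 127 O$
$\frac{J{\left(393 - -490 \right)}}{-633933} = \frac{127 \left(393 - -490\right)}{-633933} = 127 \left(393 + 490\right) \left(- \frac{1}{633933}\right) = 127 \cdot 883 \left(- \frac{1}{633933}\right) = 112141 \left(- \frac{1}{633933}\right) = - \frac{112141}{633933}$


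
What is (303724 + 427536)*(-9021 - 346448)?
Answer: -259940260940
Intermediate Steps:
(303724 + 427536)*(-9021 - 346448) = 731260*(-355469) = -259940260940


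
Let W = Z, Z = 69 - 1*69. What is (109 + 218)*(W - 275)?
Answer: -89925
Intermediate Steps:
Z = 0 (Z = 69 - 69 = 0)
W = 0
(109 + 218)*(W - 275) = (109 + 218)*(0 - 275) = 327*(-275) = -89925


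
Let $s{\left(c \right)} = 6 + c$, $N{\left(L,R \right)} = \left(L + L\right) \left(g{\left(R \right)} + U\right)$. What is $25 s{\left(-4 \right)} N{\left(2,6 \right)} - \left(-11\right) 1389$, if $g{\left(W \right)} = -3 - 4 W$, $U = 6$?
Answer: $11079$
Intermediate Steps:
$N{\left(L,R \right)} = 2 L \left(3 - 4 R\right)$ ($N{\left(L,R \right)} = \left(L + L\right) \left(\left(-3 - 4 R\right) + 6\right) = 2 L \left(3 - 4 R\right)$)
$25 s{\left(-4 \right)} N{\left(2,6 \right)} - \left(-11\right) 1389 = 25 \left(6 - 4\right) 2 \cdot 2 \left(3 - 24\right) - \left(-11\right) 1389 = 25 \cdot 2 \cdot 2 \cdot 2 \left(3 - 24\right) - -15279 = 50 \cdot 2 \cdot 2 \left(-21\right) + 15279 = 50 \left(-84\right) + 15279 = -4200 + 15279 = 11079$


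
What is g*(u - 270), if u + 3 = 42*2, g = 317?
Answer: -59913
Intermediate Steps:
u = 81 (u = -3 + 42*2 = -3 + 84 = 81)
g*(u - 270) = 317*(81 - 270) = 317*(-189) = -59913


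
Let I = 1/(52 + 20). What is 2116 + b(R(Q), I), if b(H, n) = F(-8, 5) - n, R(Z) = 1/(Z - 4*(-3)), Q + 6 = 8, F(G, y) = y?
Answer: 152711/72 ≈ 2121.0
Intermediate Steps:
Q = 2 (Q = -6 + 8 = 2)
R(Z) = 1/(12 + Z) (R(Z) = 1/(Z + 12) = 1/(12 + Z))
I = 1/72 ≈ 0.013889
b(H, n) = 5 - n
2116 + b(R(Q), I) = 2116 + (5 - 1*1/72) = 2116 + (5 - 1/72) = 2116 + 359/72 = 152711/72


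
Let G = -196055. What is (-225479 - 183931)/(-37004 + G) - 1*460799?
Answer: -107392944731/233059 ≈ -4.6080e+5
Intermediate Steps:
(-225479 - 183931)/(-37004 + G) - 1*460799 = (-225479 - 183931)/(-37004 - 196055) - 1*460799 = -409410/(-233059) - 460799 = -409410*(-1/233059) - 460799 = 409410/233059 - 460799 = -107392944731/233059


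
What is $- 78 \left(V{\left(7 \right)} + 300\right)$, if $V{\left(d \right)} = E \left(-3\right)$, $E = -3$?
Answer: $-24102$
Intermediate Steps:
$V{\left(d \right)} = 9$ ($V{\left(d \right)} = \left(-3\right) \left(-3\right) = 9$)
$- 78 \left(V{\left(7 \right)} + 300\right) = - 78 \left(9 + 300\right) = \left(-78\right) 309 = -24102$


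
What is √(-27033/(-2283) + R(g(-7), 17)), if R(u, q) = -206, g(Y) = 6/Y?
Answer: I*√112441555/761 ≈ 13.934*I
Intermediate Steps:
√(-27033/(-2283) + R(g(-7), 17)) = √(-27033/(-2283) - 206) = √(-27033*(-1/2283) - 206) = √(9011/761 - 206) = √(-147755/761) = I*√112441555/761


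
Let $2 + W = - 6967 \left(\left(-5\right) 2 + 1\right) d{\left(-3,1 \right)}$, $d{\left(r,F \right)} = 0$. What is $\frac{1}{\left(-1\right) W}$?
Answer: $\frac{1}{2} \approx 0.5$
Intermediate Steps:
$W = -2$ ($W = -2 - 6967 \left(\left(-5\right) 2 + 1\right) 0 = -2 - 6967 \left(-10 + 1\right) 0 = -2 - 6967 \left(\left(-9\right) 0\right) = -2 - 0 = -2 + 0 = -2$)
$\frac{1}{\left(-1\right) W} = \frac{1}{\left(-1\right) \left(-2\right)} = \frac{1}{2}$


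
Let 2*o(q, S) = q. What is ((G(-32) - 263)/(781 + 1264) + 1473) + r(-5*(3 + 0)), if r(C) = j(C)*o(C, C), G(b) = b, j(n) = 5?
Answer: 1174121/818 ≈ 1435.4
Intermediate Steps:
o(q, S) = q/2
r(C) = 5*C/2 (r(C) = 5*(C/2) = 5*C/2)
((G(-32) - 263)/(781 + 1264) + 1473) + r(-5*(3 + 0)) = ((-32 - 263)/(781 + 1264) + 1473) + 5*(-5*(3 + 0))/2 = (-295/2045 + 1473) + 5*(-5*3)/2 = (-295*1/2045 + 1473) + (5/2)*(-15) = (-59/409 + 1473) - 75/2 = 602398/409 - 75/2 = 1174121/818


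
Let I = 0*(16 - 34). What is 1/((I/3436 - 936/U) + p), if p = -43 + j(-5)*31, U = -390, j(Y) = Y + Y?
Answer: -5/1753 ≈ -0.0028523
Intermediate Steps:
j(Y) = 2*Y
I = 0 (I = 0*(-18) = 0)
p = -353 (p = -43 + (2*(-5))*31 = -43 - 10*31 = -43 - 310 = -353)
1/((I/3436 - 936/U) + p) = 1/((0/3436 - 936/(-390)) - 353) = 1/((0*(1/3436) - 936*(-1/390)) - 353) = 1/((0 + 12/5) - 353) = 1/(12/5 - 353) = 1/(-1753/5) = -5/1753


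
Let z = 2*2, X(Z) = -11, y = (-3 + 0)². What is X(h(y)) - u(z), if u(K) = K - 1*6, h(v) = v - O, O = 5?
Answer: -9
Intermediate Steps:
y = 9 (y = (-3)² = 9)
h(v) = -5 + v (h(v) = v - 1*5 = v - 5 = -5 + v)
z = 4
u(K) = -6 + K (u(K) = K - 6 = -6 + K)
X(h(y)) - u(z) = -11 - (-6 + 4) = -11 - 1*(-2) = -11 + 2 = -9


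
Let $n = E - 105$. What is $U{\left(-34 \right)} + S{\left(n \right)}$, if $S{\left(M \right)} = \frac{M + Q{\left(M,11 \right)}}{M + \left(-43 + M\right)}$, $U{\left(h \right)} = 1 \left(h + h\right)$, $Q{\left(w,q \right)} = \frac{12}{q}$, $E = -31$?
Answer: $- \frac{33448}{495} \approx -67.572$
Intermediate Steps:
$n = -136$ ($n = -31 - 105 = -136$)
$U{\left(h \right)} = 2 h$ ($U{\left(h \right)} = 1 \cdot 2 h = 2 h$)
$S{\left(M \right)} = \frac{\frac{12}{11} + M}{-43 + 2 M}$ ($S{\left(M \right)} = \frac{M + \frac{12}{11}}{M + \left(-43 + M\right)} = \frac{M + 12 \cdot \frac{1}{11}}{-43 + 2 M} = \frac{M + \frac{12}{11}}{-43 + 2 M} = \frac{\frac{12}{11} + M}{-43 + 2 M}$)
$U{\left(-34 \right)} + S{\left(n \right)} = 2 \left(-34\right) + \frac{12 + 11 \left(-136\right)}{11 \left(-43 + 2 \left(-136\right)\right)} = -68 + \frac{12 - 1496}{11 \left(-43 - 272\right)} = -68 + \frac{1}{11} \frac{1}{-315} \left(-1484\right) = -68 + \frac{1}{11} \left(- \frac{1}{315}\right) \left(-1484\right) = -68 + \frac{212}{495} = - \frac{33448}{495}$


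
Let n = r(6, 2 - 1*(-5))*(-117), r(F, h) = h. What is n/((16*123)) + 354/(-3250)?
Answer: -559737/1066000 ≈ -0.52508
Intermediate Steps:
n = -819 (n = (2 - 1*(-5))*(-117) = (2 + 5)*(-117) = 7*(-117) = -819)
n/((16*123)) + 354/(-3250) = -819/(16*123) + 354/(-3250) = -819/1968 + 354*(-1/3250) = -819*1/1968 - 177/1625 = -273/656 - 177/1625 = -559737/1066000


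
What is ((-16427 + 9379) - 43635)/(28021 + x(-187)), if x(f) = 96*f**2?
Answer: -50683/3385045 ≈ -0.014973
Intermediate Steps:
((-16427 + 9379) - 43635)/(28021 + x(-187)) = ((-16427 + 9379) - 43635)/(28021 + 96*(-187)**2) = (-7048 - 43635)/(28021 + 96*34969) = -50683/(28021 + 3357024) = -50683/3385045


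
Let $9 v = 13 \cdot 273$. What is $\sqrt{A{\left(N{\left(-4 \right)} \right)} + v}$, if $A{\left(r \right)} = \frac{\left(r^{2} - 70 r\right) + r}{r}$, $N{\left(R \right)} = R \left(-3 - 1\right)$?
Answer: $\frac{32 \sqrt{3}}{3} \approx 18.475$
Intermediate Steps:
$N{\left(R \right)} = - 4 R$ ($N{\left(R \right)} = R \left(-4\right) = - 4 R$)
$A{\left(r \right)} = \frac{r^{2} - 69 r}{r}$
$v = \frac{1183}{3}$ ($v = \frac{13 \cdot 273}{9} = \frac{1}{9} \cdot 3549 = \frac{1183}{3} \approx 394.33$)
$\sqrt{A{\left(N{\left(-4 \right)} \right)} + v} = \sqrt{\left(-69 - -16\right) + \frac{1183}{3}} = \sqrt{\left(-69 + 16\right) + \frac{1183}{3}} = \sqrt{-53 + \frac{1183}{3}} = \sqrt{\frac{1024}{3}} = \frac{32 \sqrt{3}}{3}$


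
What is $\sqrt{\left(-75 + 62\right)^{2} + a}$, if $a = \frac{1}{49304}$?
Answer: $\frac{\sqrt{102704878902}}{24652} \approx 13.0$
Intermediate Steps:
$a = \frac{1}{49304} \approx 2.0282 \cdot 10^{-5}$
$\sqrt{\left(-75 + 62\right)^{2} + a} = \sqrt{\left(-75 + 62\right)^{2} + \frac{1}{49304}} = \sqrt{\left(-13\right)^{2} + \frac{1}{49304}} = \sqrt{169 + \frac{1}{49304}} = \sqrt{\frac{8332377}{49304}} = \frac{\sqrt{102704878902}}{24652}$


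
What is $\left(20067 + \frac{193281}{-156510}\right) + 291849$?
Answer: $\frac{16272593293}{52170} \approx 3.1192 \cdot 10^{5}$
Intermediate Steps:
$\left(20067 + \frac{193281}{-156510}\right) + 291849 = \left(20067 + 193281 \left(- \frac{1}{156510}\right)\right) + 291849 = \left(20067 - \frac{64427}{52170}\right) + 291849 = \frac{1046830963}{52170} + 291849 = \frac{16272593293}{52170}$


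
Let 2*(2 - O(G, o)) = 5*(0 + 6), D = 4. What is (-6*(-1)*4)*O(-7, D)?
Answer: -312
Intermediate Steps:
O(G, o) = -13 (O(G, o) = 2 - 5*(0 + 6)/2 = 2 - 5*6/2 = 2 - 1/2*30 = 2 - 15 = -13)
(-6*(-1)*4)*O(-7, D) = (-6*(-1)*4)*(-13) = (6*4)*(-13) = 24*(-13) = -312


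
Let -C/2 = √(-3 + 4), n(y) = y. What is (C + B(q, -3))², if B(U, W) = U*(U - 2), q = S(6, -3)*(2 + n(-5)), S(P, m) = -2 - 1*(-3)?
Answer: 169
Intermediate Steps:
S(P, m) = 1 (S(P, m) = -2 + 3 = 1)
q = -3 (q = 1*(2 - 5) = 1*(-3) = -3)
C = -2 (C = -2*√(-3 + 4) = -2*√1 = -2*1 = -2)
B(U, W) = U*(-2 + U)
(C + B(q, -3))² = (-2 - 3*(-2 - 3))² = (-2 - 3*(-5))² = (-2 + 15)² = 13² = 169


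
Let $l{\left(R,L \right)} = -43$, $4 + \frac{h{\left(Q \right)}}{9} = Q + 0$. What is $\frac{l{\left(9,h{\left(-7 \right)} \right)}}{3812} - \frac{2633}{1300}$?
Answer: $- \frac{630806}{309725} \approx -2.0367$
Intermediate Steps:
$h{\left(Q \right)} = -36 + 9 Q$ ($h{\left(Q \right)} = -36 + 9 \left(Q + 0\right) = -36 + 9 Q$)
$\frac{l{\left(9,h{\left(-7 \right)} \right)}}{3812} - \frac{2633}{1300} = - \frac{43}{3812} - \frac{2633}{1300} = - \frac{630806}{309725}$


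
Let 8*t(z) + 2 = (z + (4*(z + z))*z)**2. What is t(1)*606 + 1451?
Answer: 29741/4 ≈ 7435.3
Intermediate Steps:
t(z) = -1/4 + (z + 8*z**2)**2/8 (t(z) = -1/4 + (z + (4*(z + z))*z)**2/8 = -1/4 + (z + (4*(2*z))*z)**2/8 = -1/4 + (z + (8*z)*z)**2/8 = -1/4 + (z + 8*z**2)**2/8)
t(1)*606 + 1451 = (-1/4 + (1/8)*1**2*(1 + 8*1)**2)*606 + 1451 = (-1/4 + (1/8)*1*(1 + 8)**2)*606 + 1451 = (-1/4 + (1/8)*1*9**2)*606 + 1451 = (-1/4 + (1/8)*1*81)*606 + 1451 = (-1/4 + 81/8)*606 + 1451 = (79/8)*606 + 1451 = 23937/4 + 1451 = 29741/4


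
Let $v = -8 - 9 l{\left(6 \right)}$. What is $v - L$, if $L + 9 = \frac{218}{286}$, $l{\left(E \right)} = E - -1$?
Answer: $- \frac{8975}{143} \approx -62.762$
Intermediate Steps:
$l{\left(E \right)} = 1 + E$ ($l{\left(E \right)} = E + 1 = 1 + E$)
$L = - \frac{1178}{143}$ ($L = -9 + \frac{218}{286} = -9 + 218 \cdot \frac{1}{286} = -9 + \frac{109}{143} = - \frac{1178}{143} \approx -8.2378$)
$v = -71$ ($v = -8 - 9 \left(1 + 6\right) = -8 - 63 = -71$)
$v - L = -71 - - \frac{1178}{143} = -71 + \frac{1178}{143} = - \frac{8975}{143}$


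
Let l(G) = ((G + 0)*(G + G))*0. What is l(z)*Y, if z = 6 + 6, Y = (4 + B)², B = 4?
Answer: 0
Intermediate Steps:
Y = 64 (Y = (4 + 4)² = 8² = 64)
z = 12
l(G) = 0 (l(G) = (G*(2*G))*0 = (2*G²)*0 = 0)
l(z)*Y = 0*64 = 0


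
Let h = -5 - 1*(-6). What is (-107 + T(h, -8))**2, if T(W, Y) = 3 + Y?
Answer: 12544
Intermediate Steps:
h = 1 (h = -5 + 6 = 1)
(-107 + T(h, -8))**2 = (-107 + (3 - 8))**2 = (-107 - 5)**2 = (-112)**2 = 12544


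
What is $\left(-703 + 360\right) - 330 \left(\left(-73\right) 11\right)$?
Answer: $264647$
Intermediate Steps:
$\left(-703 + 360\right) - 330 \left(\left(-73\right) 11\right) = -343 - -264990 = -343 + 264990 = 264647$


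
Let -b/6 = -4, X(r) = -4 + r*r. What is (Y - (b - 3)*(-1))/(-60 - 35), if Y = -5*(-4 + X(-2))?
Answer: -41/95 ≈ -0.43158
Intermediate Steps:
X(r) = -4 + r**2
Y = 20 (Y = -5*(-4 + (-4 + (-2)**2)) = -5*(-4 + (-4 + 4)) = -5*(-4 + 0) = -5*(-4) = 20)
b = 24 (b = -6*(-4) = 24)
(Y - (b - 3)*(-1))/(-60 - 35) = (20 - (24 - 3)*(-1))/(-60 - 35) = (20 - 1*21*(-1))/(-95) = (20 - 21*(-1))*(-1/95) = (20 + 21)*(-1/95) = 41*(-1/95) = -41/95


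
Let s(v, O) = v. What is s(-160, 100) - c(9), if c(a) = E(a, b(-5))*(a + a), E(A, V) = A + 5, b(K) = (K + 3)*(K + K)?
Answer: -412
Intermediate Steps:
b(K) = 2*K*(3 + K) (b(K) = (3 + K)*(2*K) = 2*K*(3 + K))
E(A, V) = 5 + A
c(a) = 2*a*(5 + a) (c(a) = (5 + a)*(a + a) = (5 + a)*(2*a) = 2*a*(5 + a))
s(-160, 100) - c(9) = -160 - 2*9*(5 + 9) = -160 - 2*9*14 = -160 - 1*252 = -160 - 252 = -412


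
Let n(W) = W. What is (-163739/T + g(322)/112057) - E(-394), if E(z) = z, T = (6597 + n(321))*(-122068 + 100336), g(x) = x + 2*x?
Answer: 6637830675474947/16846870804632 ≈ 394.01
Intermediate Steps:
g(x) = 3*x
T = -150341976 (T = (6597 + 321)*(-122068 + 100336) = 6918*(-21732) = -150341976)
(-163739/T + g(322)/112057) - E(-394) = (-163739/(-150341976) + (3*322)/112057) - 1*(-394) = (-163739*(-1/150341976) + 966*(1/112057)) + 394 = (163739/150341976 + 966/112057) + 394 = 163578449939/16846870804632 + 394 = 6637830675474947/16846870804632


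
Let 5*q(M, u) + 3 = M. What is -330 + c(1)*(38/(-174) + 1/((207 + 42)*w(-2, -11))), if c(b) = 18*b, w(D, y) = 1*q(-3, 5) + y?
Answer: -49030962/146827 ≈ -333.94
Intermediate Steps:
q(M, u) = -⅗ + M/5
w(D, y) = -6/5 + y (w(D, y) = 1*(-⅗ + (⅕)*(-3)) + y = 1*(-⅗ - ⅗) + y = 1*(-6/5) + y = -6/5 + y)
-330 + c(1)*(38/(-174) + 1/((207 + 42)*w(-2, -11))) = -330 + (18*1)*(38/(-174) + 1/((207 + 42)*(-6/5 - 11))) = -330 + 18*(38*(-1/174) + 1/(249*(-61/5))) = -330 + 18*(-19/87 + (1/249)*(-5/61)) = -330 + 18*(-19/87 - 5/15189) = -330 + 18*(-32114/146827) = -330 - 578052/146827 = -49030962/146827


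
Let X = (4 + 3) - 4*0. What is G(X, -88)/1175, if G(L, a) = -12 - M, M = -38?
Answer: 26/1175 ≈ 0.022128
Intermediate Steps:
X = 7 (X = 7 + 0 = 7)
G(L, a) = 26 (G(L, a) = -12 - 1*(-38) = -12 + 38 = 26)
G(X, -88)/1175 = 26/1175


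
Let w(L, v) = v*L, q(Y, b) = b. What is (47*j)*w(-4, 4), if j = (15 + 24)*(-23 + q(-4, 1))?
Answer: 645216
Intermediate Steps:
w(L, v) = L*v
j = -858 (j = (15 + 24)*(-23 + 1) = 39*(-22) = -858)
(47*j)*w(-4, 4) = (47*(-858))*(-4*4) = -40326*(-16) = 645216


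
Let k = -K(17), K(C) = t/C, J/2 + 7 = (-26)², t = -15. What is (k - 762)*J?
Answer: -17312382/17 ≈ -1.0184e+6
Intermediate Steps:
J = 1338 (J = -14 + 2*(-26)² = -14 + 2*676 = -14 + 1352 = 1338)
K(C) = -15/C
k = 15/17 (k = -(-15)/17 = -1*(-15/17) = 15/17 ≈ 0.88235)
(k - 762)*J = (15/17 - 762)*1338 = -12939/17*1338 = -17312382/17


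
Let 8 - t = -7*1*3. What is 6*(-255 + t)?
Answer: -1356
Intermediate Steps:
t = 29 (t = 8 - (-7*1)*3 = 8 - (-7)*3 = 8 - 1*(-21) = 8 + 21 = 29)
6*(-255 + t) = 6*(-255 + 29) = 6*(-226) = -1356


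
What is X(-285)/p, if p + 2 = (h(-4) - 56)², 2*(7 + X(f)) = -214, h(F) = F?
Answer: -57/1799 ≈ -0.031684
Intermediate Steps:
X(f) = -114 (X(f) = -7 + (½)*(-214) = -7 - 107 = -114)
p = 3598 (p = -2 + (-4 - 56)² = -2 + (-60)² = -2 + 3600 = 3598)
X(-285)/p = -114/3598 = -114*1/3598 = -57/1799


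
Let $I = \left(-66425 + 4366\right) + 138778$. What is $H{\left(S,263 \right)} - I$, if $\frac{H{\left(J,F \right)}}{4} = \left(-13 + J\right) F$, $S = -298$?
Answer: $-403891$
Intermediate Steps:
$H{\left(J,F \right)} = 4 F \left(-13 + J\right)$ ($H{\left(J,F \right)} = 4 \left(-13 + J\right) F = 4 F \left(-13 + J\right)$)
$I = 76719$ ($I = -62059 + 138778 = 76719$)
$H{\left(S,263 \right)} - I = 4 \cdot 263 \left(-13 - 298\right) - 76719 = 4 \cdot 263 \left(-311\right) - 76719 = -327172 - 76719 = -403891$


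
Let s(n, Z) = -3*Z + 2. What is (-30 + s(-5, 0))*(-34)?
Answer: 952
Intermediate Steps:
s(n, Z) = 2 - 3*Z
(-30 + s(-5, 0))*(-34) = (-30 + (2 - 3*0))*(-34) = (-30 + (2 + 0))*(-34) = (-30 + 2)*(-34) = -28*(-34) = 952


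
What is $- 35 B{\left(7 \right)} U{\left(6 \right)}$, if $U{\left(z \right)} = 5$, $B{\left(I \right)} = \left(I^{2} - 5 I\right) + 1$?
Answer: $-2625$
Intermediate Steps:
$B{\left(I \right)} = 1 + I^{2} - 5 I$
$- 35 B{\left(7 \right)} U{\left(6 \right)} = - 35 \left(1 + 7^{2} - 35\right) 5 = - 35 \left(1 + 49 - 35\right) 5 = \left(-35\right) 15 \cdot 5 = \left(-525\right) 5 = -2625$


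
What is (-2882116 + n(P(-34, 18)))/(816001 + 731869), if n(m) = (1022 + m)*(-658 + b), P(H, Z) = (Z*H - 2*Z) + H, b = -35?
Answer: -1558868/773935 ≈ -2.0142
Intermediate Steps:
P(H, Z) = H - 2*Z + H*Z (P(H, Z) = (H*Z - 2*Z) + H = (-2*Z + H*Z) + H = H - 2*Z + H*Z)
n(m) = -708246 - 693*m (n(m) = (1022 + m)*(-658 - 35) = (1022 + m)*(-693) = -708246 - 693*m)
(-2882116 + n(P(-34, 18)))/(816001 + 731869) = (-2882116 + (-708246 - 693*(-34 - 2*18 - 34*18)))/(816001 + 731869) = (-2882116 + (-708246 - 693*(-34 - 36 - 612)))/1547870 = (-2882116 + (-708246 - 693*(-682)))*(1/1547870) = (-2882116 + (-708246 + 472626))*(1/1547870) = (-2882116 - 235620)*(1/1547870) = -3117736*1/1547870 = -1558868/773935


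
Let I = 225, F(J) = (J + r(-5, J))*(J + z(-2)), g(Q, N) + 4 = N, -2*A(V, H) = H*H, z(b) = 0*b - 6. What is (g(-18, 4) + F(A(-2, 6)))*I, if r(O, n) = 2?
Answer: 86400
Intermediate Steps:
z(b) = -6 (z(b) = 0 - 6 = -6)
A(V, H) = -H**2/2 (A(V, H) = -H*H/2 = -H**2/2)
g(Q, N) = -4 + N
F(J) = (-6 + J)*(2 + J) (F(J) = (J + 2)*(J - 6) = (2 + J)*(-6 + J) = (-6 + J)*(2 + J))
(g(-18, 4) + F(A(-2, 6)))*I = ((-4 + 4) + (-12 + (-1/2*6**2)**2 - (-2)*6**2))*225 = (0 + (-12 + (-1/2*36)**2 - (-2)*36))*225 = (0 + (-12 + (-18)**2 - 4*(-18)))*225 = (0 + (-12 + 324 + 72))*225 = (0 + 384)*225 = 384*225 = 86400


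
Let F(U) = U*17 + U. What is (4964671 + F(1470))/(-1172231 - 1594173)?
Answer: -4991131/2766404 ≈ -1.8042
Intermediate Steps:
F(U) = 18*U (F(U) = 17*U + U = 18*U)
(4964671 + F(1470))/(-1172231 - 1594173) = (4964671 + 18*1470)/(-1172231 - 1594173) = (4964671 + 26460)/(-2766404) = 4991131*(-1/2766404) = -4991131/2766404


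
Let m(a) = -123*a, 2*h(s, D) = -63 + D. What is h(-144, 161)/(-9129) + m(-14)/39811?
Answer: 335839/8864259 ≈ 0.037887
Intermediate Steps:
h(s, D) = -63/2 + D/2 (h(s, D) = (-63 + D)/2 = -63/2 + D/2)
h(-144, 161)/(-9129) + m(-14)/39811 = (-63/2 + (1/2)*161)/(-9129) - 123*(-14)/39811 = (-63/2 + 161/2)*(-1/9129) + 1722*(1/39811) = 49*(-1/9129) + 42/971 = -49/9129 + 42/971 = 335839/8864259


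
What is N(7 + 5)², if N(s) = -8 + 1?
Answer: 49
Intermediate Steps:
N(s) = -7
N(7 + 5)² = (-7)² = 49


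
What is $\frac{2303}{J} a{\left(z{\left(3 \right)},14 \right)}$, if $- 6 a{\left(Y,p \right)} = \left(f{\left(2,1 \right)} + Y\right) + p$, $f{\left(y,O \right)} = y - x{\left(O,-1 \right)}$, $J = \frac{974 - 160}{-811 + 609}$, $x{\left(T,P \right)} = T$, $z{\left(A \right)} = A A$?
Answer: $\frac{930412}{407} \approx 2286.0$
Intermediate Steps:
$z{\left(A \right)} = A^{2}$
$J = - \frac{407}{101}$ ($J = \frac{814}{-202} = 814 \left(- \frac{1}{202}\right) = - \frac{407}{101} \approx -4.0297$)
$f{\left(y,O \right)} = y - O$
$a{\left(Y,p \right)} = - \frac{1}{6} - \frac{Y}{6} - \frac{p}{6}$ ($a{\left(Y,p \right)} = - \frac{\left(\left(2 - 1\right) + Y\right) + p}{6} = - \frac{\left(1 + Y\right) + p}{6} = - \frac{1 + Y + p}{6} = - \frac{1}{6} - \frac{Y}{6} - \frac{p}{6}$)
$\frac{2303}{J} a{\left(z{\left(3 \right)},14 \right)} = \frac{2303}{- \frac{407}{101}} \left(- \frac{1}{6} - \frac{3^{2}}{6} - \frac{7}{3}\right) = 2303 \left(- \frac{101}{407}\right) \left(- \frac{1}{6} - \frac{3}{2} - \frac{7}{3}\right) = - \frac{232603 \left(- \frac{1}{6} - \frac{3}{2} - \frac{7}{3}\right)}{407} = \left(- \frac{232603}{407}\right) \left(-4\right) = \frac{930412}{407}$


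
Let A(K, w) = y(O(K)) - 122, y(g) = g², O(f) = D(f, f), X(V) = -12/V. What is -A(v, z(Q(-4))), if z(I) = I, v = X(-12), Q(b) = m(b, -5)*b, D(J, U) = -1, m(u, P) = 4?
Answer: 121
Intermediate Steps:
Q(b) = 4*b
O(f) = -1
v = 1 (v = -12/(-12) = -12*(-1/12) = 1)
A(K, w) = -121 (A(K, w) = (-1)² - 122 = 1 - 122 = -121)
-A(v, z(Q(-4))) = -1*(-121) = 121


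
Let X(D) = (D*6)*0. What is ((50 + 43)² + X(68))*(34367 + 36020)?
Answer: 608777163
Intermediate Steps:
X(D) = 0 (X(D) = (6*D)*0 = 0)
((50 + 43)² + X(68))*(34367 + 36020) = ((50 + 43)² + 0)*(34367 + 36020) = (93² + 0)*70387 = (8649 + 0)*70387 = 8649*70387 = 608777163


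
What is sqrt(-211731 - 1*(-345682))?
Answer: sqrt(133951) ≈ 365.99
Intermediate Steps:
sqrt(-211731 - 1*(-345682)) = sqrt(-211731 + 345682) = sqrt(133951)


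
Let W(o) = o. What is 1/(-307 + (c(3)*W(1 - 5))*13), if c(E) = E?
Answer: -1/463 ≈ -0.0021598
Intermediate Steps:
1/(-307 + (c(3)*W(1 - 5))*13) = 1/(-307 + (3*(1 - 5))*13) = 1/(-307 + (3*(-4))*13) = 1/(-307 - 12*13) = 1/(-307 - 156) = 1/(-463) = -1/463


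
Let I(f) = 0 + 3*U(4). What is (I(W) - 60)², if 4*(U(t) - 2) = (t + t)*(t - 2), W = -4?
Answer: 1764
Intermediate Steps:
U(t) = 2 + t*(-2 + t)/2 (U(t) = 2 + ((t + t)*(t - 2))/4 = 2 + ((2*t)*(-2 + t))/4 = 2 + (2*t*(-2 + t))/4 = 2 + t*(-2 + t)/2)
I(f) = 18 (I(f) = 0 + 3*(2 + (½)*4² - 1*4) = 0 + 3*(2 + (½)*16 - 4) = 0 + 3*(2 + 8 - 4) = 0 + 3*6 = 0 + 18 = 18)
(I(W) - 60)² = (18 - 60)² = (-42)² = 1764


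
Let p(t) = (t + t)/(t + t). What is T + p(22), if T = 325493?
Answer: 325494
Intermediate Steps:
p(t) = 1 (p(t) = (2*t)/((2*t)) = (2*t)*(1/(2*t)) = 1)
T + p(22) = 325493 + 1 = 325494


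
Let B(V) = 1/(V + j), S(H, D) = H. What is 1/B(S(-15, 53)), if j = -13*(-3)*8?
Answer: 297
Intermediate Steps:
j = 312 (j = 39*8 = 312)
B(V) = 1/(312 + V) (B(V) = 1/(V + 312) = 1/(312 + V))
1/B(S(-15, 53)) = 1/(1/(312 - 15)) = 1/(1/297) = 297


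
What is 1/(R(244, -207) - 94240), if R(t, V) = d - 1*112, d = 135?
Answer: -1/94217 ≈ -1.0614e-5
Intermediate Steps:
R(t, V) = 23 (R(t, V) = 135 - 1*112 = 135 - 112 = 23)
1/(R(244, -207) - 94240) = 1/(23 - 94240) = 1/(-94217) = -1/94217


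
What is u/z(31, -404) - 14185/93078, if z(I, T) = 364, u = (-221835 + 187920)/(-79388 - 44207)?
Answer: -477448321/3148456428 ≈ -0.15165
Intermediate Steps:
u = 357/1301 (u = -33915/(-123595) = -33915*(-1/123595) = 357/1301 ≈ 0.27440)
u/z(31, -404) - 14185/93078 = (357/1301)/364 - 14185/93078 = (357/1301)*(1/364) - 14185*1/93078 = 51/67652 - 14185/93078 = -477448321/3148456428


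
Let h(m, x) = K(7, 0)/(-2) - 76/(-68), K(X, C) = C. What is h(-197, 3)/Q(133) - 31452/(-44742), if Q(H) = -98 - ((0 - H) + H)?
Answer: 8591489/12423362 ≈ 0.69156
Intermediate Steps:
h(m, x) = 19/17 (h(m, x) = 0/(-2) - 76/(-68) = 0*(-1/2) - 76*(-1/68) = 0 + 19/17 = 19/17)
Q(H) = -98 (Q(H) = -98 - (-H + H) = -98 - 1*0 = -98 + 0 = -98)
h(-197, 3)/Q(133) - 31452/(-44742) = (19/17)/(-98) - 31452/(-44742) = (19/17)*(-1/98) - 31452*(-1/44742) = -19/1666 + 5242/7457 = 8591489/12423362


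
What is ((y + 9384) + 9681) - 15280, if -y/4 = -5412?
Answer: 25433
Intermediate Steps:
y = 21648 (y = -4*(-5412) = 21648)
((y + 9384) + 9681) - 15280 = ((21648 + 9384) + 9681) - 15280 = (31032 + 9681) - 15280 = 40713 - 15280 = 25433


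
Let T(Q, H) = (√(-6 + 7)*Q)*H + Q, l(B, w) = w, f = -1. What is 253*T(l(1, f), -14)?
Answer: 3289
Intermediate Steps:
T(Q, H) = Q + H*Q (T(Q, H) = (√1*Q)*H + Q = (1*Q)*H + Q = Q*H + Q = H*Q + Q = Q + H*Q)
253*T(l(1, f), -14) = 253*(-(1 - 14)) = 253*(-1*(-13)) = 253*13 = 3289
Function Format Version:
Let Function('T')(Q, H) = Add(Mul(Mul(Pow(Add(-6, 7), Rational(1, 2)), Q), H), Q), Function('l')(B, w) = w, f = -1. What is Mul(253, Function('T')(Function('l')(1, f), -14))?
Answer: 3289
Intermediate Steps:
Function('T')(Q, H) = Add(Q, Mul(H, Q)) (Function('T')(Q, H) = Add(Mul(Mul(Pow(1, Rational(1, 2)), Q), H), Q) = Add(Mul(Mul(1, Q), H), Q) = Add(Mul(Q, H), Q) = Add(Mul(H, Q), Q) = Add(Q, Mul(H, Q)))
Mul(253, Function('T')(Function('l')(1, f), -14)) = Mul(253, Mul(-1, Add(1, -14))) = Mul(253, Mul(-1, -13)) = Mul(253, 13) = 3289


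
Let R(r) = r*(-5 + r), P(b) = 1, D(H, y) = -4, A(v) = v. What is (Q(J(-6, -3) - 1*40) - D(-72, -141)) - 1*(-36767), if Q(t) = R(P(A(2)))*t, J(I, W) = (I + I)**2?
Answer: 36355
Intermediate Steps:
J(I, W) = 4*I**2 (J(I, W) = (2*I)**2 = 4*I**2)
Q(t) = -4*t (Q(t) = (1*(-5 + 1))*t = (1*(-4))*t = -4*t)
(Q(J(-6, -3) - 1*40) - D(-72, -141)) - 1*(-36767) = (-4*(4*(-6)**2 - 1*40) - 1*(-4)) - 1*(-36767) = (-4*(4*36 - 40) + 4) + 36767 = (-4*(144 - 40) + 4) + 36767 = (-4*104 + 4) + 36767 = (-416 + 4) + 36767 = -412 + 36767 = 36355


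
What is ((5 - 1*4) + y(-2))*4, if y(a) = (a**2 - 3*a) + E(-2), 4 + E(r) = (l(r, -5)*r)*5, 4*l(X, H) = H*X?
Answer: -72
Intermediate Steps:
l(X, H) = H*X/4 (l(X, H) = (H*X)/4 = H*X/4)
E(r) = -4 - 25*r**2/4 (E(r) = -4 + (((1/4)*(-5)*r)*r)*5 = -4 + ((-5*r/4)*r)*5 = -4 - 5*r**2/4*5 = -4 - 25*r**2/4)
y(a) = -29 + a**2 - 3*a (y(a) = (a**2 - 3*a) + (-4 - 25/4*(-2)**2) = (a**2 - 3*a) + (-4 - 25/4*4) = (a**2 - 3*a) + (-4 - 25) = (a**2 - 3*a) - 29 = -29 + a**2 - 3*a)
((5 - 1*4) + y(-2))*4 = ((5 - 1*4) + (-29 + (-2)**2 - 3*(-2)))*4 = ((5 - 4) + (-29 + 4 + 6))*4 = (1 - 19)*4 = -18*4 = -72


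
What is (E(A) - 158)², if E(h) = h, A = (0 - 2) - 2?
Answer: 26244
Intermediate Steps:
A = -4 (A = -2 - 2 = -4)
(E(A) - 158)² = (-4 - 158)² = (-162)² = 26244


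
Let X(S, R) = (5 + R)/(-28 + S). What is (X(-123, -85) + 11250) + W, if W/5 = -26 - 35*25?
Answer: 1018575/151 ≈ 6745.5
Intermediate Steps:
X(S, R) = (5 + R)/(-28 + S)
W = -4505 (W = 5*(-26 - 35*25) = 5*(-26 - 875) = 5*(-901) = -4505)
(X(-123, -85) + 11250) + W = ((5 - 85)/(-28 - 123) + 11250) - 4505 = (-80/(-151) + 11250) - 4505 = (-1/151*(-80) + 11250) - 4505 = (80/151 + 11250) - 4505 = 1698830/151 - 4505 = 1018575/151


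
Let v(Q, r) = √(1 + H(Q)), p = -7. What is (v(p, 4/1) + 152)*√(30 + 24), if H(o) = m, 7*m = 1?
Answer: 6*√6*(532 + √14)/7 ≈ 1124.8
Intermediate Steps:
m = ⅐ (m = (⅐)*1 = ⅐ ≈ 0.14286)
H(o) = ⅐
v(Q, r) = 2*√14/7 (v(Q, r) = √(1 + ⅐) = √(8/7) = 2*√14/7)
(v(p, 4/1) + 152)*√(30 + 24) = (2*√14/7 + 152)*√(30 + 24) = (152 + 2*√14/7)*√54 = (152 + 2*√14/7)*(3*√6) = 3*√6*(152 + 2*√14/7)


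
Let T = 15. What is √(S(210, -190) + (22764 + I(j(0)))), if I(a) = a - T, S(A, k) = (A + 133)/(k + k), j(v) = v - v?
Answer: √821206315/190 ≈ 150.82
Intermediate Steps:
j(v) = 0
S(A, k) = (133 + A)/(2*k) (S(A, k) = (133 + A)/((2*k)) = (133 + A)*(1/(2*k)) = (133 + A)/(2*k))
I(a) = -15 + a (I(a) = a - 1*15 = a - 15 = -15 + a)
√(S(210, -190) + (22764 + I(j(0)))) = √((½)*(133 + 210)/(-190) + (22764 + (-15 + 0))) = √((½)*(-1/190)*343 + (22764 - 15)) = √(-343/380 + 22749) = √(8644277/380) = √821206315/190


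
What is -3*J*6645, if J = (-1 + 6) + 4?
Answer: -179415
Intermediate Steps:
J = 9 (J = 5 + 4 = 9)
-3*J*6645 = -3*9*6645 = -27*6645 = -179415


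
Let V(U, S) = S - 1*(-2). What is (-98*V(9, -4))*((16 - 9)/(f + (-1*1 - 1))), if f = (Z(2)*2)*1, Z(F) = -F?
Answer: -686/3 ≈ -228.67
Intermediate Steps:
f = -4 (f = (-1*2*2)*1 = -2*2*1 = -4*1 = -4)
V(U, S) = 2 + S (V(U, S) = S + 2 = 2 + S)
(-98*V(9, -4))*((16 - 9)/(f + (-1*1 - 1))) = (-98*(2 - 4))*((16 - 9)/(-4 + (-1*1 - 1))) = (-98*(-2))*(7/(-4 + (-1 - 1))) = 196*(7/(-4 - 2)) = 196*(7/(-6)) = 196*(7*(-1/6)) = 196*(-7/6) = -686/3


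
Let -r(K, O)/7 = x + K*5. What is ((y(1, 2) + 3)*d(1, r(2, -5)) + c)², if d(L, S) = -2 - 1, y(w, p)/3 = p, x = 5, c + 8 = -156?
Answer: 36481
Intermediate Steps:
c = -164 (c = -8 - 156 = -164)
y(w, p) = 3*p
r(K, O) = -35 - 35*K (r(K, O) = -7*(5 + K*5) = -7*(5 + 5*K) = -35 - 35*K)
d(L, S) = -3
((y(1, 2) + 3)*d(1, r(2, -5)) + c)² = ((3*2 + 3)*(-3) - 164)² = ((6 + 3)*(-3) - 164)² = (9*(-3) - 164)² = (-27 - 164)² = (-191)² = 36481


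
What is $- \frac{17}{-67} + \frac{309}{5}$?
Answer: $\frac{20788}{335} \approx 62.054$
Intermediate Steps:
$- \frac{17}{-67} + \frac{309}{5} = \left(-17\right) \left(- \frac{1}{67}\right) + 309 \cdot \frac{1}{5} = \frac{17}{67} + \frac{309}{5} = \frac{20788}{335}$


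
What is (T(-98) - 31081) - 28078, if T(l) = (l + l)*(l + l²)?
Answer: -1922335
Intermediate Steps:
T(l) = 2*l*(l + l²) (T(l) = (2*l)*(l + l²) = 2*l*(l + l²))
(T(-98) - 31081) - 28078 = (2*(-98)²*(1 - 98) - 31081) - 28078 = (2*9604*(-97) - 31081) - 28078 = (-1863176 - 31081) - 28078 = -1894257 - 28078 = -1922335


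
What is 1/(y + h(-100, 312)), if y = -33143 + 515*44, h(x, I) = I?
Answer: -1/10171 ≈ -9.8319e-5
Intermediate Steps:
y = -10483 (y = -33143 + 22660 = -10483)
1/(y + h(-100, 312)) = 1/(-10483 + 312) = 1/(-10171) = -1/10171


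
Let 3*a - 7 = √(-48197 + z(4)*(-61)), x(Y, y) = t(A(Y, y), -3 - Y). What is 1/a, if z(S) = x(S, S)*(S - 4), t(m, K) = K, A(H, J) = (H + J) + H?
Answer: 7/16082 - I*√48197/16082 ≈ 0.00043527 - 0.013651*I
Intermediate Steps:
A(H, J) = J + 2*H
x(Y, y) = -3 - Y
z(S) = (-4 + S)*(-3 - S) (z(S) = (-3 - S)*(S - 4) = (-3 - S)*(-4 + S) = (-4 + S)*(-3 - S))
a = 7/3 + I*√48197/3 (a = 7/3 + √(-48197 + (12 + 4 - 1*4²)*(-61))/3 = 7/3 + √(-48197 + (12 + 4 - 1*16)*(-61))/3 = 7/3 + √(-48197 + (12 + 4 - 16)*(-61))/3 = 7/3 + √(-48197 + 0*(-61))/3 = 7/3 + √(-48197 + 0)/3 = 7/3 + √(-48197)/3 = 7/3 + (I*√48197)/3 = 7/3 + I*√48197/3 ≈ 2.3333 + 73.179*I)
1/a = 1/(7/3 + I*√48197/3)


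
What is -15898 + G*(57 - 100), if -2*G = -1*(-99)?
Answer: -27539/2 ≈ -13770.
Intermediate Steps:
G = -99/2 (G = -(-1)*(-99)/2 = -1/2*99 = -99/2 ≈ -49.500)
-15898 + G*(57 - 100) = -15898 - 99*(57 - 100)/2 = -15898 - 99/2*(-43) = -15898 + 4257/2 = -27539/2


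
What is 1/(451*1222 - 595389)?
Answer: -1/44267 ≈ -2.2590e-5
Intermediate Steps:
1/(451*1222 - 595389) = 1/(551122 - 595389) = 1/(-44267) = -1/44267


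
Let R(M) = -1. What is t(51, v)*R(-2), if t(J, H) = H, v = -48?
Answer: 48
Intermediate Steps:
t(51, v)*R(-2) = -48*(-1) = 48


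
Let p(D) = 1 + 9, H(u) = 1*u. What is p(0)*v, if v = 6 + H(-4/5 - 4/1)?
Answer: 12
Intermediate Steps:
H(u) = u
p(D) = 10
v = 6/5 (v = 6 + (-4/5 - 4/1) = 6 + (-4*⅕ - 4*1) = 6 + (-⅘ - 4) = 6 - 24/5 = 6/5 ≈ 1.2000)
p(0)*v = 10*(6/5) = 12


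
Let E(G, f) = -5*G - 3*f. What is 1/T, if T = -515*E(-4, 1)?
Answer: -1/8755 ≈ -0.00011422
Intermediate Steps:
T = -8755 (T = -515*(-5*(-4) - 3*1) = -515*(20 - 3) = -515*17 = -8755)
1/T = 1/(-8755) = -1/8755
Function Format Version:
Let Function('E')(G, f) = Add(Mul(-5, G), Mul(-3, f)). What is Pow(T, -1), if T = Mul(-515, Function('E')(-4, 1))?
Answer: Rational(-1, 8755) ≈ -0.00011422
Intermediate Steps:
T = -8755 (T = Mul(-515, Add(Mul(-5, -4), Mul(-3, 1))) = Mul(-515, Add(20, -3)) = Mul(-515, 17) = -8755)
Pow(T, -1) = Pow(-8755, -1) = Rational(-1, 8755)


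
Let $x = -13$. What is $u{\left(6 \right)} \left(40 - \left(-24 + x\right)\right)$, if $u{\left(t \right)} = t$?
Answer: $462$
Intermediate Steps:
$u{\left(6 \right)} \left(40 - \left(-24 + x\right)\right) = 6 \left(40 + \left(24 - -13\right)\right) = 6 \left(40 + \left(24 + 13\right)\right) = 6 \left(40 + 37\right) = 6 \cdot 77 = 462$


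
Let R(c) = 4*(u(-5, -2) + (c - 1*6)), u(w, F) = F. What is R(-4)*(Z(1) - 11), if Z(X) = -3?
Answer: 672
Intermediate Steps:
R(c) = -32 + 4*c (R(c) = 4*(-2 + (c - 1*6)) = 4*(-2 + (c - 6)) = 4*(-2 + (-6 + c)) = 4*(-8 + c) = -32 + 4*c)
R(-4)*(Z(1) - 11) = (-32 + 4*(-4))*(-3 - 11) = (-32 - 16)*(-14) = -48*(-14) = 672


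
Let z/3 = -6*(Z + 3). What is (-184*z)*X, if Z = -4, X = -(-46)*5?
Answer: -761760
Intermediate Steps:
X = 230 (X = -1*(-230) = 230)
z = 18 (z = 3*(-6*(-4 + 3)) = 3*(-6*(-1)) = 3*6 = 18)
(-184*z)*X = -184*18*230 = -3312*230 = -761760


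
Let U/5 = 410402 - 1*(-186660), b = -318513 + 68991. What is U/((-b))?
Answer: 1492655/124761 ≈ 11.964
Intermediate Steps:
b = -249522
U = 2985310 (U = 5*(410402 - 1*(-186660)) = 5*(410402 + 186660) = 5*597062 = 2985310)
U/((-b)) = 2985310/((-1*(-249522))) = 2985310/249522 = 2985310*(1/249522) = 1492655/124761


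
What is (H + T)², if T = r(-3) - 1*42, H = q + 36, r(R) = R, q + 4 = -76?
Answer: 7921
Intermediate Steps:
q = -80 (q = -4 - 76 = -80)
H = -44 (H = -80 + 36 = -44)
T = -45 (T = -3 - 1*42 = -3 - 42 = -45)
(H + T)² = (-44 - 45)² = (-89)² = 7921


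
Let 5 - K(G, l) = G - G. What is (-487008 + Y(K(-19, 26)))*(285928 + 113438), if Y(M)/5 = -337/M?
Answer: -194629023270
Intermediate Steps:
K(G, l) = 5 (K(G, l) = 5 - (G - G) = 5 - 1*0 = 5 + 0 = 5)
Y(M) = -1685/M (Y(M) = 5*(-337/M) = -1685/M)
(-487008 + Y(K(-19, 26)))*(285928 + 113438) = (-487008 - 1685/5)*(285928 + 113438) = (-487008 - 1685*1/5)*399366 = (-487008 - 337)*399366 = -487345*399366 = -194629023270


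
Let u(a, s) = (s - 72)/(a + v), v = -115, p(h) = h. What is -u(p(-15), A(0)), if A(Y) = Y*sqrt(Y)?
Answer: -36/65 ≈ -0.55385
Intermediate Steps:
A(Y) = Y**(3/2)
u(a, s) = (-72 + s)/(-115 + a) (u(a, s) = (s - 72)/(a - 115) = (-72 + s)/(-115 + a))
-u(p(-15), A(0)) = -(-72 + 0**(3/2))/(-115 - 15) = -(-72 + 0)/(-130) = -(-1)*(-72)/130 = -1*36/65 = -36/65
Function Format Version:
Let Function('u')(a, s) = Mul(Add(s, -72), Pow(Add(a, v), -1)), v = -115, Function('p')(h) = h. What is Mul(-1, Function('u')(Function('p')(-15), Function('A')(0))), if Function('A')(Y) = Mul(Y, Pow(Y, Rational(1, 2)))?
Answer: Rational(-36, 65) ≈ -0.55385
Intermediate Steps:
Function('A')(Y) = Pow(Y, Rational(3, 2))
Function('u')(a, s) = Mul(Pow(Add(-115, a), -1), Add(-72, s)) (Function('u')(a, s) = Mul(Add(s, -72), Pow(Add(a, -115), -1)) = Mul(Add(-72, s), Pow(Add(-115, a), -1)) = Mul(Pow(Add(-115, a), -1), Add(-72, s)))
Mul(-1, Function('u')(Function('p')(-15), Function('A')(0))) = Mul(-1, Mul(Pow(Add(-115, -15), -1), Add(-72, Pow(0, Rational(3, 2))))) = Mul(-1, Mul(Pow(-130, -1), Add(-72, 0))) = Mul(-1, Mul(Rational(-1, 130), -72)) = Mul(-1, Rational(36, 65)) = Rational(-36, 65)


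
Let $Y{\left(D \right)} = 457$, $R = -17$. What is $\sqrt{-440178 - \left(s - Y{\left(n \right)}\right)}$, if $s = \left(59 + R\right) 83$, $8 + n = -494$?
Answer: $29 i \sqrt{527} \approx 665.74 i$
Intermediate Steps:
$n = -502$ ($n = -8 - 494 = -502$)
$s = 3486$ ($s = \left(59 - 17\right) 83 = 42 \cdot 83 = 3486$)
$\sqrt{-440178 - \left(s - Y{\left(n \right)}\right)} = \sqrt{-440178 + \left(457 - 3486\right)} = \sqrt{-440178 - 3029} = \sqrt{-443207} = 29 i \sqrt{527}$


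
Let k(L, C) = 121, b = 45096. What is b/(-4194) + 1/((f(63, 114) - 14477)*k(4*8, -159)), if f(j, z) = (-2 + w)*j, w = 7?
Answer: -12879433331/1197807798 ≈ -10.753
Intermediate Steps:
f(j, z) = 5*j (f(j, z) = (-2 + 7)*j = 5*j)
b/(-4194) + 1/((f(63, 114) - 14477)*k(4*8, -159)) = 45096/(-4194) + 1/((5*63 - 14477)*121) = 45096*(-1/4194) + (1/121)/(315 - 14477) = -7516/699 + (1/121)/(-14162) = -7516/699 - 1/14162*1/121 = -7516/699 - 1/1713602 = -12879433331/1197807798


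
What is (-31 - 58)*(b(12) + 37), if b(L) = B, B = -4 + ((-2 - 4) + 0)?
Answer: -2403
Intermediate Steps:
B = -10 (B = -4 + (-6 + 0) = -4 - 6 = -10)
b(L) = -10
(-31 - 58)*(b(12) + 37) = (-31 - 58)*(-10 + 37) = -89*27 = -2403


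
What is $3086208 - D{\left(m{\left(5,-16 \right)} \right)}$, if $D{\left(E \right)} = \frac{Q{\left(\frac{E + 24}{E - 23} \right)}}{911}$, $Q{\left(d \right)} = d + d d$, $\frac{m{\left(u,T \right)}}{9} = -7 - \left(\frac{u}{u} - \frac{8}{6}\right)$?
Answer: $\frac{19368667972548}{6275879} \approx 3.0862 \cdot 10^{6}$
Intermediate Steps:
$m{\left(u,T \right)} = -60$ ($m{\left(u,T \right)} = 9 \left(-7 - \left(\frac{u}{u} - \frac{8}{6}\right)\right) = 9 \left(-7 - \left(1 - \frac{4}{3}\right)\right) = 9 \left(-7 - - \frac{1}{3}\right) = 9 \left(-7 + \frac{1}{3}\right) = 9 \left(- \frac{20}{3}\right) = -60$)
$Q{\left(d \right)} = d + d^{2}$
$D{\left(E \right)} = \frac{\left(1 + \frac{24 + E}{-23 + E}\right) \left(24 + E\right)}{911 \left(-23 + E\right)}$ ($D{\left(E \right)} = \frac{\frac{E + 24}{E - 23} \left(1 + \frac{E + 24}{E - 23}\right)}{911} = \frac{24 + E}{-23 + E} \left(1 + \frac{24 + E}{-23 + E}\right) \frac{1}{911} = \frac{\left(1 + \frac{24 + E}{-23 + E}\right) \left(24 + E\right)}{-23 + E} \frac{1}{911} = \frac{\left(1 + \frac{24 + E}{-23 + E}\right) \left(24 + E\right)}{911 \left(-23 + E\right)}$)
$3086208 - D{\left(m{\left(5,-16 \right)} \right)} = 3086208 - \frac{\left(1 + 2 \left(-60\right)\right) \left(24 - 60\right)}{911 \left(-23 - 60\right)^{2}} = 3086208 - \frac{1}{911} \cdot \frac{1}{6889} \left(1 - 120\right) \left(-36\right) = 3086208 - \frac{1}{911} \cdot \frac{1}{6889} \left(-119\right) \left(-36\right) = 3086208 - \frac{4284}{6275879} = \frac{19368667972548}{6275879}$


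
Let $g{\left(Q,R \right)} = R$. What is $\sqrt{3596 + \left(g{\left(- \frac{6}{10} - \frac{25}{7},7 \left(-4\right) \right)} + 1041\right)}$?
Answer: $\sqrt{4609} \approx 67.89$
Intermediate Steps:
$\sqrt{3596 + \left(g{\left(- \frac{6}{10} - \frac{25}{7},7 \left(-4\right) \right)} + 1041\right)} = \sqrt{3596 + \left(7 \left(-4\right) + 1041\right)} = \sqrt{3596 + \left(-28 + 1041\right)} = \sqrt{3596 + 1013} = \sqrt{4609}$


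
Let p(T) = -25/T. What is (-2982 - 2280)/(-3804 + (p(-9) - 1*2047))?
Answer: 23679/26317 ≈ 0.89976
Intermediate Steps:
(-2982 - 2280)/(-3804 + (p(-9) - 1*2047)) = (-2982 - 2280)/(-3804 + (-25/(-9) - 1*2047)) = -5262/(-3804 + (-25*(-⅑) - 2047)) = -5262/(-3804 + (25/9 - 2047)) = -5262/(-3804 - 18398/9) = -5262/(-52634/9) = -5262*(-9/52634) = 23679/26317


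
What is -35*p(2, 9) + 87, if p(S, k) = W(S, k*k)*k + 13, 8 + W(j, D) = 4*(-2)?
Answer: 4672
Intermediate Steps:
W(j, D) = -16 (W(j, D) = -8 + 4*(-2) = -8 - 8 = -16)
p(S, k) = 13 - 16*k (p(S, k) = -16*k + 13 = 13 - 16*k)
-35*p(2, 9) + 87 = -35*(13 - 16*9) + 87 = -35*(13 - 144) + 87 = -35*(-131) + 87 = 4585 + 87 = 4672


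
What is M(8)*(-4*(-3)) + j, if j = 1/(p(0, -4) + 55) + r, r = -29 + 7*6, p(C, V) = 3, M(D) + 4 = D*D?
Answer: 42515/58 ≈ 733.02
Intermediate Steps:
M(D) = -4 + D**2 (M(D) = -4 + D*D = -4 + D**2)
r = 13 (r = -29 + 42 = 13)
j = 755/58 (j = 1/(3 + 55) + 13 = 1/58 + 13 = 755/58 ≈ 13.017)
M(8)*(-4*(-3)) + j = (-4 + 8**2)*(-4*(-3)) + 755/58 = (-4 + 64)*12 + 755/58 = 60*12 + 755/58 = 720 + 755/58 = 42515/58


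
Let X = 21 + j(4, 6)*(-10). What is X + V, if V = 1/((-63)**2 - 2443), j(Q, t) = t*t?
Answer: -517313/1526 ≈ -339.00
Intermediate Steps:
j(Q, t) = t**2
X = -339 (X = 21 + 6**2*(-10) = 21 + 36*(-10) = 21 - 360 = -339)
V = 1/1526 (V = 1/(3969 - 2443) = 1/1526 ≈ 0.00065531)
X + V = -339 + 1/1526 = -517313/1526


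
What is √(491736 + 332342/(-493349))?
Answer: √119685052239247178/493349 ≈ 701.24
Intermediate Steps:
√(491736 + 332342/(-493349)) = √(491736 + 332342*(-1/493349)) = √(491736 - 332342/493349) = √(242597131522/493349) = √119685052239247178/493349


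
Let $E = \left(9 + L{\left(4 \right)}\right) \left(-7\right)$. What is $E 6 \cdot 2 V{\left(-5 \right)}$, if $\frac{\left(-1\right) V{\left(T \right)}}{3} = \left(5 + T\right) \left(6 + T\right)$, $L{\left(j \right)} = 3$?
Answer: $0$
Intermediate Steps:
$V{\left(T \right)} = - 3 \left(5 + T\right) \left(6 + T\right)$
$E = -84$ ($E = \left(9 + 3\right) \left(-7\right) = 12 \left(-7\right) = -84$)
$E 6 \cdot 2 V{\left(-5 \right)} = - 84 \cdot 6 \cdot 2 \left(-90 - -165 - 3 \left(-5\right)^{2}\right) = - 84 \cdot 12 \left(-90 + 165 - 75\right) = - 84 \cdot 12 \cdot 0 = \left(-84\right) 0 = 0$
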